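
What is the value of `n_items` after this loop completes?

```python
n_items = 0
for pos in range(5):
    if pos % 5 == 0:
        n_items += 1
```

Count numbers divisible by 5 in range(5)
`n_items` takes the values: 0 → 1

Answer: 1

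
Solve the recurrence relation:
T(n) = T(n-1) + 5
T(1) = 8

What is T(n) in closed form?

Unrolling: T(n) = T(1) + 5·(n-1) = 8 + 5(n-1) = 5n + 3.

Answer: T(n) = 5n + 3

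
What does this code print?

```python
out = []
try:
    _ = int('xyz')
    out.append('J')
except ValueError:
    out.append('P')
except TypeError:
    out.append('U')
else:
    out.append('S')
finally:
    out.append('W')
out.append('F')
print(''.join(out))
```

Execution trace: 'P' (except ValueError) → 'W' (finally) → 'F' (after the try/except). Output: PWF

Answer: PWF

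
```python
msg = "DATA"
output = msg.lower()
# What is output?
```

Trace:
`msg = "DATA"` → msg = 'DATA'
`output = msg.lower()` → output = 'data'
So output = 'data'

Answer: 'data'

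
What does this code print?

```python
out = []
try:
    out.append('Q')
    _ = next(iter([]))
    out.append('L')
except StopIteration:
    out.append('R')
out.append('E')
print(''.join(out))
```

Execution trace: 'Q' (try body) → 'R' (except StopIteration) → 'E' (after the try/except). Output: QRE

Answer: QRE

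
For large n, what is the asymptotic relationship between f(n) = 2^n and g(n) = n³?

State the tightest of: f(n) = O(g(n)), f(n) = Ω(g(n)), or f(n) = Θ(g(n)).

2^n vs n³: f(n) = Ω(g(n)) but not O(g(n)) — 2^n grows strictly faster than n³.

Answer: f(n) = Ω(g(n)) but not O(g(n)) — 2^n grows strictly faster than n³.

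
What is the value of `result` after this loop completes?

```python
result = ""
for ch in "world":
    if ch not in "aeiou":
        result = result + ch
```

Remove vowels from 'world'
`result` takes the values: "" → "w" → "wr" → "wrl" → "wrld"

Answer: "wrld"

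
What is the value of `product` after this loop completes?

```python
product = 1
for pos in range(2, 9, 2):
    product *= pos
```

Product of even numbers 2 to 8
`product` takes the values: 1 → 2 → 8 → 48 → 384

Answer: 384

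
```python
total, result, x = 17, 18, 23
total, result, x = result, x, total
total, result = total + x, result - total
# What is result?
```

Trace:
`total, result, x = 17, 18, 23` → total = 17; result = 18; x = 23
`total, result, x = result, x, total` → total = 18; result = 23; x = 17
`total, result = total + x, result - total` → total = 35; result = 5
So result = 5

Answer: 5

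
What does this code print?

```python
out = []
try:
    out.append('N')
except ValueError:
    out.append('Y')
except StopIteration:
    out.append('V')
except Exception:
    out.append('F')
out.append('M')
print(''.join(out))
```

Execution trace: 'N' (try body, no exception) → 'M' (after the try/except). Output: NM

Answer: NM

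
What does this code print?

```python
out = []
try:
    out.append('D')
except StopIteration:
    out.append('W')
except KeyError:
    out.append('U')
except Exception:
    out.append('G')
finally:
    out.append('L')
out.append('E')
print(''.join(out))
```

Execution trace: 'D' (try body, no exception) → 'L' (finally) → 'E' (after the try/except). Output: DLE

Answer: DLE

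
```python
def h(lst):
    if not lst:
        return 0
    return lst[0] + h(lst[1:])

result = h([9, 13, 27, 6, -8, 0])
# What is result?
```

9 + 13 + 27 + 6 + (-8) + 0 + 0 = 47

Answer: 47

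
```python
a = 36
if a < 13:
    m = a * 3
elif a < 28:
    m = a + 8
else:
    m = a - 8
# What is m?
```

Trace:
`a = 36` → a = 36
`if a < 13: ...` → a < 13 is False, a < 28 is False, take else branch → m = 28
So m = 28

Answer: 28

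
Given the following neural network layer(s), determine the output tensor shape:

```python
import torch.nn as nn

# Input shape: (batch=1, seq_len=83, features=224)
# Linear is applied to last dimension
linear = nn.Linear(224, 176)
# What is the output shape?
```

Input: (1, 83, 224) -> Output: (1, 83, 176)

Answer: (1, 83, 176)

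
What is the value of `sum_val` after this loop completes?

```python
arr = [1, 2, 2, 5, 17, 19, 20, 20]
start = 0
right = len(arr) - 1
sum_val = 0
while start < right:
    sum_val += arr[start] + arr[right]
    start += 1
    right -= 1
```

Sum of pairs from ends
`sum_val` takes the values: 0 → 21 → 43 → 64 → 86

Answer: 86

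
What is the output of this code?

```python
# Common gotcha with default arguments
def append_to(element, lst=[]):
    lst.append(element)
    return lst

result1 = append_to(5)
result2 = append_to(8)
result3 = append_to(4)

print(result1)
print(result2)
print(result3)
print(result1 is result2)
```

Key concept: mutable default argument gotcha.
Step by step:
`result1 = append_to(5)` → result1 = [5]
`result2 = append_to(8)` → result1 = [5, 8] (same object as result2); result2 = [5, 8] (same object as result1)
`result3 = append_to(4)` → result1 = [5, 8, 4] (same object as result2, result3); result2 = [5, 8, 4] (same object as result1, result3); result3 = [5, 8, 4] (same object as result1, result2)
`print(result1)` → prints [5, 8, 4]
`print(result2)` → prints [5, 8, 4]
`print(result3)` → prints [5, 8, 4]
`print(result1 is result2)` → prints True

Answer:
[5, 8, 4]
[5, 8, 4]
[5, 8, 4]
True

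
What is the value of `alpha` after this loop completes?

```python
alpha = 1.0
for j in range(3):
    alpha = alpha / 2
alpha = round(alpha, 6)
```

Halving LR 3 times: 1 / 2^3
`alpha` takes the values: 1.0 → 0.5 → 0.25 → 0.125

Answer: 0.125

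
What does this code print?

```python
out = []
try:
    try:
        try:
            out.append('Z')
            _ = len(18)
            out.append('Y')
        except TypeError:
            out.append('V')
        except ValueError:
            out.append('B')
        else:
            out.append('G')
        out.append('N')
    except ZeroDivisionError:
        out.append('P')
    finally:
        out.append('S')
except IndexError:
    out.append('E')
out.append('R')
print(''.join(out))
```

Execution trace: 'Z' (inner try body) → 'V' (inner except TypeError) → 'N' (try body, no exception) → 'S' (finally) → 'R' (after the try/except). Output: ZVNSR

Answer: ZVNSR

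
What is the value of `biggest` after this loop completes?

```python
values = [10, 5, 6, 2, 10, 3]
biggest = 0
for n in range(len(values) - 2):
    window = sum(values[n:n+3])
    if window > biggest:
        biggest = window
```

Max sum of 3-element window in [10, 5, 6, 2, 10, 3]
`biggest` takes the values: 0 → 21

Answer: 21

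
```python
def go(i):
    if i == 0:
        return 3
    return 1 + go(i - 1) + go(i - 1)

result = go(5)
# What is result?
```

go(i) = 1 + 2·go(i-1), go(0)=3. Closed form: (3+1)·2^5 - 1 = 127.

Answer: 127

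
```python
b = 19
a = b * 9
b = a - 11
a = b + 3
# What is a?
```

Trace:
`b = 19` → b = 19
`a = b * 9` → a = 171
`b = a - 11` → b = 160
`a = b + 3` → a = 163
So a = 163

Answer: 163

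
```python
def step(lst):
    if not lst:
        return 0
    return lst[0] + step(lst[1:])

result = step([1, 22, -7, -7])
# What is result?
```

1 + 22 + (-7) + (-7) + 0 = 9

Answer: 9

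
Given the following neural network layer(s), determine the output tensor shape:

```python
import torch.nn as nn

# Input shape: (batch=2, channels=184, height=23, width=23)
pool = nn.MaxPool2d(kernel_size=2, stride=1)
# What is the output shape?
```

Input: (2, 184, 23, 23) -> Output: (2, 184, 22, 22)

Answer: (2, 184, 22, 22)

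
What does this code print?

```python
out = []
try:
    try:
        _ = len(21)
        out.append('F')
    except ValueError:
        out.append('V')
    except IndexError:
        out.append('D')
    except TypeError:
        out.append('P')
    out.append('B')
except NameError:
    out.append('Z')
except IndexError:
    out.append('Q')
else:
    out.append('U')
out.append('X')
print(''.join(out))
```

Execution trace: 'P' (inner except TypeError) → 'B' (try body, no exception) → 'U' (else) → 'X' (after the try/except). Output: PBUX

Answer: PBUX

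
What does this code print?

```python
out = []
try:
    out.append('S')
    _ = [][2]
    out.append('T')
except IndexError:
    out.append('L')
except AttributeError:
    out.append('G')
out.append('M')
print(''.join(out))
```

Execution trace: 'S' (try body) → 'L' (except IndexError) → 'M' (after the try/except). Output: SLM

Answer: SLM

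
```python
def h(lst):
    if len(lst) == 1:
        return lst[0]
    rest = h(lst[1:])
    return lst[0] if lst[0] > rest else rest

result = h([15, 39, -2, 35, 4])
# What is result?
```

Recursive max over [15, 39, -2, 35, 4] = 39

Answer: 39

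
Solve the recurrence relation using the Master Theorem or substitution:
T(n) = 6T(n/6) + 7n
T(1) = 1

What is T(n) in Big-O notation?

By Master Theorem: a=6, b=6, f(n)=7n. Since log_6(6) = 1 and f(n) = Θ(n^1), Case 2 applies. T(n) = O(n log n).

Answer: O(n log n)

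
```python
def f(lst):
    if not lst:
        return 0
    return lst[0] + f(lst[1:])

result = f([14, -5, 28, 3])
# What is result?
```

14 + (-5) + 28 + 3 + 0 = 40

Answer: 40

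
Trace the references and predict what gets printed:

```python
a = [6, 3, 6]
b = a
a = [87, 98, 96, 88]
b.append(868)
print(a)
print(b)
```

Key concept: rebinding vs mutation: a is rebound to a new list, b still points at the original.
Step by step:
`a = [6, 3, 6]` → a = [6, 3, 6]
`b = a` → b = [6, 3, 6] (same object as a)
`a = [87, 98, 96, 88]` → a = [87, 98, 96, 88]
`b.append(868)` → b = [6, 3, 6, 868]
`print(a)` → prints [87, 98, 96, 88]
`print(b)` → prints [6, 3, 6, 868]

Answer:
[87, 98, 96, 88]
[6, 3, 6, 868]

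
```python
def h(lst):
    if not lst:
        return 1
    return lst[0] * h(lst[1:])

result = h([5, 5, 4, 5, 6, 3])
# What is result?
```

Product over [5, 5, 4, 5, 6, 3] = 5 * 5 * 4 * 5 * 6 * 3 = 9000

Answer: 9000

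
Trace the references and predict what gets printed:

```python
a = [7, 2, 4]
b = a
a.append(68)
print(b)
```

Key concept: basic list aliasing.
Step by step:
`a = [7, 2, 4]` → a = [7, 2, 4]
`b = a` → b = [7, 2, 4] (same object as a)
`a.append(68)` → a = [7, 2, 4, 68] (same object as b); b = [7, 2, 4, 68] (same object as a)
`print(b)` → prints [7, 2, 4, 68]

Answer: [7, 2, 4, 68]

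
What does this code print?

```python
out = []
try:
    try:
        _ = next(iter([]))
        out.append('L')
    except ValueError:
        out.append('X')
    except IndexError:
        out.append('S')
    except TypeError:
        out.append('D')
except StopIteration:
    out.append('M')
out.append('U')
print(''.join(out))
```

Execution trace: 'M' (outer except StopIteration) → 'U' (after the try/except). Output: MU

Answer: MU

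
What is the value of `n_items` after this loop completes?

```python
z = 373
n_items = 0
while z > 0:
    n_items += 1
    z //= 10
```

Count digits by repeated division by 10
`n_items` takes the values: 0 → 1 → 2 → 3

Answer: 3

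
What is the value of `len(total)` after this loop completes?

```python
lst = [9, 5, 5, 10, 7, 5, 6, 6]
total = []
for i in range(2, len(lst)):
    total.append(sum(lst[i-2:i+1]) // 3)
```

Number of 3-element averages
`total` takes the values: [] → [6] → [6, 6] → [6, 6, 7] → [6, 6, 7, 7] → [6, 6, 7, 7, 6] → [6, 6, 7, 7, 6, 5]
So `len(total)` = 6

Answer: 6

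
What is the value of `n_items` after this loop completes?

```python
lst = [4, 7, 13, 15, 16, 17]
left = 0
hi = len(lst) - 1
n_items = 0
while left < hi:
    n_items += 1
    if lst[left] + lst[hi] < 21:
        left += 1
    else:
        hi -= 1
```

Steps to find pair summing to 21
`n_items` takes the values: 0 → 1 → 2 → 3 → 4 → 5

Answer: 5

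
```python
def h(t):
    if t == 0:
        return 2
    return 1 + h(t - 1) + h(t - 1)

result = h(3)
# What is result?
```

h(t) = 1 + 2·h(t-1), h(0)=2. Closed form: (2+1)·2^3 - 1 = 23.

Answer: 23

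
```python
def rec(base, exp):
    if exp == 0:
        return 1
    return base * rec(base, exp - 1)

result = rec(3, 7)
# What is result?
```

rec(3, 7) = 3 * 3 * 3 * 3 * 3 * 3 * 3 = 2187

Answer: 2187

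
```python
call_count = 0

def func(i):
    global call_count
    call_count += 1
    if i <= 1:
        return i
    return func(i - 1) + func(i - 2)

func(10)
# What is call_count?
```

Calls(i) = 1 + Calls(i-1) + Calls(i-2); Calls(0)=Calls(1)=1. For i=10 this gives 177.

Answer: 177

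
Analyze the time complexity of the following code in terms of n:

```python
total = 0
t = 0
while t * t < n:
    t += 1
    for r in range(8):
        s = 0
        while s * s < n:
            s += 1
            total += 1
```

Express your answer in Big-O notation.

Each loop level contributes: √n × 1 × √n. Multiplying the contributions gives O(n).

Answer: O(n)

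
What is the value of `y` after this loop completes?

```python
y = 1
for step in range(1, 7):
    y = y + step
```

Start at 1, add 1 through 6
`y` takes the values: 1 → 2 → 4 → 7 → 11 → 16 → 22

Answer: 22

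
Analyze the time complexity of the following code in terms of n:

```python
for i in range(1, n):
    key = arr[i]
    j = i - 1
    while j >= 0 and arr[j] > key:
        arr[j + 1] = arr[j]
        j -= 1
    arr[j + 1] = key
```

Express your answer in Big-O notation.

This is Insertion sort. Time complexity: O(n²).

Answer: O(n²)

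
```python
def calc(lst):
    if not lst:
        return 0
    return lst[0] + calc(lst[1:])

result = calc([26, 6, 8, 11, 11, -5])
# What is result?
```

26 + 6 + 8 + 11 + 11 + (-5) + 0 = 57

Answer: 57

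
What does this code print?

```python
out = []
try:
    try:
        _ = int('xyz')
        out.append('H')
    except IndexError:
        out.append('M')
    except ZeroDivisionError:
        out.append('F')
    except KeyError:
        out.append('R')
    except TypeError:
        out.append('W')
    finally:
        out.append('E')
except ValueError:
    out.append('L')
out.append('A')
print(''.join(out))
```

Execution trace: 'E' (finally) → 'L' (outer except ValueError) → 'A' (after the try/except). Output: ELA

Answer: ELA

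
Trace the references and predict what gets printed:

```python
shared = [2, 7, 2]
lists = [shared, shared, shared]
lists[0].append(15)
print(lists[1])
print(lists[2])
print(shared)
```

Key concept: list of same reference.
Step by step:
`shared = [2, 7, 2]` → shared = [2, 7, 2]
`lists = [shared, shared, shared]` → lists = [[2, 7, 2], [2, 7, 2], [2, 7, 2]]
`lists[0].append(15)` → shared = [2, 7, 2, 15]; lists = [[2, 7, 2, 15], [2, 7, 2, 15], [2, 7, 2, 15]]
`print(lists[1])` → prints [2, 7, 2, 15]
`print(lists[2])` → prints [2, 7, 2, 15]
`print(shared)` → prints [2, 7, 2, 15]

Answer:
[2, 7, 2, 15]
[2, 7, 2, 15]
[2, 7, 2, 15]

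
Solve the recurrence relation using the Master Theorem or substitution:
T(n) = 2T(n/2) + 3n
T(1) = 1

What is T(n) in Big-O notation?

By Master Theorem: a=2, b=2, f(n)=3n. Since log_2(2) = 1 and f(n) = Θ(n^1), Case 2 applies. T(n) = O(n log n).

Answer: O(n log n)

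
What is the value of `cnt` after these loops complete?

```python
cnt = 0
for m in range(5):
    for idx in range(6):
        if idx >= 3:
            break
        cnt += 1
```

Inner breaks at 3, outer runs 5 times
`cnt` takes the values: 0 → 1 → 2 → 3 → 4 → 5 → 6 → 7 → 8 → 9 → 10 → 11 → 12 → 13 → 14 → 15

Answer: 15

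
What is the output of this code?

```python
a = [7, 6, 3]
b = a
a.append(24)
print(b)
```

Key concept: basic list aliasing.
Step by step:
`a = [7, 6, 3]` → a = [7, 6, 3]
`b = a` → b = [7, 6, 3] (same object as a)
`a.append(24)` → a = [7, 6, 3, 24] (same object as b); b = [7, 6, 3, 24] (same object as a)
`print(b)` → prints [7, 6, 3, 24]

Answer: [7, 6, 3, 24]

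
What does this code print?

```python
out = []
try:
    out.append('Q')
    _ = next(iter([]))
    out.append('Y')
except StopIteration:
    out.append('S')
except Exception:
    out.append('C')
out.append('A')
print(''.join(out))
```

Execution trace: 'Q' (try body) → 'S' (except StopIteration) → 'A' (after the try/except). Output: QSA

Answer: QSA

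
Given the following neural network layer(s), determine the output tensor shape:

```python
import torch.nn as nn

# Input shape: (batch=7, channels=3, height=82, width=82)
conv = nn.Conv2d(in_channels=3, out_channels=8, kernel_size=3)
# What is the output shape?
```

Input: (7, 3, 82, 82) -> Output: (7, 8, 80, 80)

Answer: (7, 8, 80, 80)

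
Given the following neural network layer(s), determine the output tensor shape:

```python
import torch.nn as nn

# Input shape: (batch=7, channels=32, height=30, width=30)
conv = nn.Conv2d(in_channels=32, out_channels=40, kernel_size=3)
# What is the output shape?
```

Input: (7, 32, 30, 30) -> Output: (7, 40, 28, 28)

Answer: (7, 40, 28, 28)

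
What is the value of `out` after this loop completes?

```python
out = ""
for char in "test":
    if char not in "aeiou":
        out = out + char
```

Remove vowels from 'test'
`out` takes the values: "" → "t" → "ts" → "tst"

Answer: "tst"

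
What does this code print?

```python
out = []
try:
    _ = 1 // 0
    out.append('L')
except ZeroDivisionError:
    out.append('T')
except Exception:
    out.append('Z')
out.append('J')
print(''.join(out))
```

Execution trace: 'T' (except ZeroDivisionError) → 'J' (after the try/except). Output: TJ

Answer: TJ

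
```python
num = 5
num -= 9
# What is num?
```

Trace:
`num = 5` → num = 5
`num -= 9` → num = -4
So num = -4

Answer: -4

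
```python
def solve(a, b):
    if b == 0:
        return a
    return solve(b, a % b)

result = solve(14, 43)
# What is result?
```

solve(14, 43) -> solve(43, 14) -> solve(14, 1) -> solve(1, 0) -> 1

Answer: 1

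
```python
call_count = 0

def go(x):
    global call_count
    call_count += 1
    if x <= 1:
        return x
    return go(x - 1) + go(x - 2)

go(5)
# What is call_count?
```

Calls(x) = 1 + Calls(x-1) + Calls(x-2); Calls(0)=Calls(1)=1. For x=5 this gives 15.

Answer: 15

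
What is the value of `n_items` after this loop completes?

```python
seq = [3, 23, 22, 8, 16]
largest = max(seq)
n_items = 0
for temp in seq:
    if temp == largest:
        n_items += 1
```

Count of max value 23 in [3, 23, 22, 8, 16]
`n_items` takes the values: 0 → 1

Answer: 1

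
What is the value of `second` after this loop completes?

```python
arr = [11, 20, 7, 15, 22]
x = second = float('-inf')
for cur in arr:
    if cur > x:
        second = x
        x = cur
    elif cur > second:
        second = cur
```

Second largest (with repeats) in [11, 20, 7, 15, 22]
`second` takes the values: -inf → 11 → 15 → 20

Answer: 20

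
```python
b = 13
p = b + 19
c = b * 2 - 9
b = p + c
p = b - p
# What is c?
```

Trace:
`b = 13` → b = 13
`p = b + 19` → p = 32
`c = b * 2 - 9` → c = 17
`b = p + c` → b = 49
`p = b - p` → p = 17
So c = 17

Answer: 17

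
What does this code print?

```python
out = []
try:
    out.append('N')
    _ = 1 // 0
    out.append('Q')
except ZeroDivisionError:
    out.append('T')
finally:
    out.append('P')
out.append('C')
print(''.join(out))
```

Execution trace: 'N' (try body) → 'T' (except ZeroDivisionError) → 'P' (finally) → 'C' (after the try/except). Output: NTPC

Answer: NTPC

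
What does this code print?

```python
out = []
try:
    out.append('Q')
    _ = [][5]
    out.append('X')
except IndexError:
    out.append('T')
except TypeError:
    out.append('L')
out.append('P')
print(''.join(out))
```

Execution trace: 'Q' (try body) → 'T' (except IndexError) → 'P' (after the try/except). Output: QTP

Answer: QTP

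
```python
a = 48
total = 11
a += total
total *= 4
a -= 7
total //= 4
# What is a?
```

Trace:
`a = 48` → a = 48
`total = 11` → total = 11
`a += total` → a = 59
`total *= 4` → total = 44
`a -= 7` → a = 52
`total //= 4` → total = 11
So a = 52

Answer: 52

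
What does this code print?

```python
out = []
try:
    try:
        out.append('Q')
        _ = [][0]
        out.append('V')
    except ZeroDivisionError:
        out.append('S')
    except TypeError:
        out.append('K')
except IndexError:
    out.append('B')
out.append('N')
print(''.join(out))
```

Execution trace: 'Q' (try body) → 'B' (outer except IndexError) → 'N' (after the try/except). Output: QBN

Answer: QBN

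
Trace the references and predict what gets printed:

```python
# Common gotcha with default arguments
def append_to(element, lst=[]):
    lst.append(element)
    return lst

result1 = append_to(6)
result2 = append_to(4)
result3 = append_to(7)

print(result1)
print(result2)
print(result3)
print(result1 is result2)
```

Key concept: mutable default argument gotcha.
Step by step:
`result1 = append_to(6)` → result1 = [6]
`result2 = append_to(4)` → result1 = [6, 4] (same object as result2); result2 = [6, 4] (same object as result1)
`result3 = append_to(7)` → result1 = [6, 4, 7] (same object as result2, result3); result2 = [6, 4, 7] (same object as result1, result3); result3 = [6, 4, 7] (same object as result1, result2)
`print(result1)` → prints [6, 4, 7]
`print(result2)` → prints [6, 4, 7]
`print(result3)` → prints [6, 4, 7]
`print(result1 is result2)` → prints True

Answer:
[6, 4, 7]
[6, 4, 7]
[6, 4, 7]
True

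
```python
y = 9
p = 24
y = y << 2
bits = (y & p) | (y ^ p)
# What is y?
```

Trace:
`y = 9` → y = 9
`p = 24` → p = 24
`y = y << 2` → y = 36
`bits = (y & p) | (y ^ p)` → bits = 60
So y = 36

Answer: 36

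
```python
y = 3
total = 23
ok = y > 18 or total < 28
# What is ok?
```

Trace:
`y = 3` → y = 3
`total = 23` → total = 23
`ok = y > 18 or total < 28` → ok = True
So ok = True

Answer: True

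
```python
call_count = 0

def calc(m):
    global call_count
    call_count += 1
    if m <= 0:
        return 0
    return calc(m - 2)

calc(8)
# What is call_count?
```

Linear recursion stepping by 2: 5 calls from m=8 down to ≤0.

Answer: 5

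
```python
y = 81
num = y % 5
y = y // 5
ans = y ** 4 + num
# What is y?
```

Trace:
`y = 81` → y = 81
`num = y % 5` → num = 1
`y = y // 5` → y = 16
`ans = y ** 4 + num` → ans = 65537
So y = 16

Answer: 16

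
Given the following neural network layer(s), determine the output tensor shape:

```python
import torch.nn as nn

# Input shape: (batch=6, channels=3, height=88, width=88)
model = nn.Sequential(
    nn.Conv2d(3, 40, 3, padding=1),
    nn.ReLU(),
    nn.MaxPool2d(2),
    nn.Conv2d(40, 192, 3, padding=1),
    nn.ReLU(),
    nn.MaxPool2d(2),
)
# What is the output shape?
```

Input: (6, 3, 88, 88) -> after first Conv2d: (6, 40, 88, 88) -> after first MaxPool2d: (6, 40, 44, 44) -> after second Conv2d: (6, 192, 44, 44) -> Output: (6, 192, 22, 22)

Answer: (6, 192, 22, 22)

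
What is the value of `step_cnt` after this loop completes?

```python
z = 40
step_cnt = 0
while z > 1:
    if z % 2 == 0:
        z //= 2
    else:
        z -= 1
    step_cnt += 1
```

Steps to reduce 40 to 1
`step_cnt` takes the values: 0 → 1 → 2 → 3 → 4 → 5 → 6

Answer: 6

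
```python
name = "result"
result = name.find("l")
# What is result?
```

Trace:
`name = "result"` → name = 'result'
`result = name.find("l")` → result = 4
So result = 4

Answer: 4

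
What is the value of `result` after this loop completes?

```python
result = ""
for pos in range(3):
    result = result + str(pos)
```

Concatenate digits 0 to 2
`result` takes the values: "" → "0" → "01" → "012"

Answer: "012"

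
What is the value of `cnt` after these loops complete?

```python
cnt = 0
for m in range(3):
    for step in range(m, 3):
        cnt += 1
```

Upper triangle: 3 + 2 + ... + 1
`cnt` takes the values: 0 → 1 → 2 → 3 → 4 → 5 → 6

Answer: 6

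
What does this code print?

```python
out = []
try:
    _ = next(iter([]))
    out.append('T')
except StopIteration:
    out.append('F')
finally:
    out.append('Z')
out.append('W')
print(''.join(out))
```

Execution trace: 'F' (except StopIteration) → 'Z' (finally) → 'W' (after the try/except). Output: FZW

Answer: FZW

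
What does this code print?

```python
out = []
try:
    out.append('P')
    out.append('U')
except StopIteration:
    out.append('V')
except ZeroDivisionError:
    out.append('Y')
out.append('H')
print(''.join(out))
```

Execution trace: 'P' (try body) → 'U' (try body, no exception) → 'H' (after the try/except). Output: PUH

Answer: PUH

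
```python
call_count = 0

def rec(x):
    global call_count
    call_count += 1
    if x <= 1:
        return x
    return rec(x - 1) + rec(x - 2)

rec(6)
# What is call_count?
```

Calls(x) = 1 + Calls(x-1) + Calls(x-2); Calls(0)=Calls(1)=1. For x=6 this gives 25.

Answer: 25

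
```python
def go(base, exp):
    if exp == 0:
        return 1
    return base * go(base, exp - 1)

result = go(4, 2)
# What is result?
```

go(4, 2) = 4 * 4 = 16

Answer: 16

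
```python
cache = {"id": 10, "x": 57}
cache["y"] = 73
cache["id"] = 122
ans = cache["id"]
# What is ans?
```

Trace:
`cache = {"id": 10, "x": 57}` → cache = {'id': 10, 'x': 57}
`cache["y"] = 73` → cache = {'id': 10, 'x': 57, 'y': 73}
`cache["id"] = 122` → cache = {'id': 122, 'x': 57, 'y': 73}
`ans = cache["id"]` → ans = 122
So ans = 122

Answer: 122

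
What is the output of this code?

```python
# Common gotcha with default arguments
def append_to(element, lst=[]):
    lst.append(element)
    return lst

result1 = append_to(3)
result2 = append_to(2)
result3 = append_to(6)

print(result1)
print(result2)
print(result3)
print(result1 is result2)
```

Key concept: mutable default argument gotcha.
Step by step:
`result1 = append_to(3)` → result1 = [3]
`result2 = append_to(2)` → result1 = [3, 2] (same object as result2); result2 = [3, 2] (same object as result1)
`result3 = append_to(6)` → result1 = [3, 2, 6] (same object as result2, result3); result2 = [3, 2, 6] (same object as result1, result3); result3 = [3, 2, 6] (same object as result1, result2)
`print(result1)` → prints [3, 2, 6]
`print(result2)` → prints [3, 2, 6]
`print(result3)` → prints [3, 2, 6]
`print(result1 is result2)` → prints True

Answer:
[3, 2, 6]
[3, 2, 6]
[3, 2, 6]
True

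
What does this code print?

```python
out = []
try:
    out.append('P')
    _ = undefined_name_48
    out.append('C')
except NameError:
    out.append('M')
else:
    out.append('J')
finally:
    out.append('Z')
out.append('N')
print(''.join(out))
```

Execution trace: 'P' (try body) → 'M' (except NameError) → 'Z' (finally) → 'N' (after the try/except). Output: PMZN

Answer: PMZN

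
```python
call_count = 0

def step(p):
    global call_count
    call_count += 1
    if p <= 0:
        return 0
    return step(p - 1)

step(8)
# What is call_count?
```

Linear recursion stepping by 1: 9 calls from p=8 down to ≤0.

Answer: 9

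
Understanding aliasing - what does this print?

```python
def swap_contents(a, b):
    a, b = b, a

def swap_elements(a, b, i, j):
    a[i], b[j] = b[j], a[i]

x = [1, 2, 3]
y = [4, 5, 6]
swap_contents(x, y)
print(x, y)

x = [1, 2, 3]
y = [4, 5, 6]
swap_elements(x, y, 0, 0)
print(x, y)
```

Key concept: parameter rebinding vs mutation.
Step by step:
`x = [1, 2, 3]` → x = [1, 2, 3]
`y = [4, 5, 6]` → y = [4, 5, 6]
`swap_contents(x, y)` → no visible change to tracked variables
`print(x, y)` → prints [1, 2, 3] [4, 5, 6]
`x = [1, 2, 3]` → x = [1, 2, 3]
`y = [4, 5, 6]` → y = [4, 5, 6]
`swap_elements(x, y, 0, 0)` → x = [4, 2, 3]; y = [1, 5, 6]
`print(x, y)` → prints [4, 2, 3] [1, 5, 6]

Answer:
[1, 2, 3] [4, 5, 6]
[4, 2, 3] [1, 5, 6]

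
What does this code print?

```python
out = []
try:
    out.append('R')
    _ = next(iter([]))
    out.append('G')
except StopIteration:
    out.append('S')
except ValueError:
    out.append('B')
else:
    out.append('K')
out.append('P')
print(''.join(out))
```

Execution trace: 'R' (try body) → 'S' (except StopIteration) → 'P' (after the try/except). Output: RSP

Answer: RSP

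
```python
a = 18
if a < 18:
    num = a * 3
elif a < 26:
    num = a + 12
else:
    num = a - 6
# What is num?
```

Trace:
`a = 18` → a = 18
`if a < 18: ...` → a < 18 is False, a < 26 is True → num = 30
So num = 30

Answer: 30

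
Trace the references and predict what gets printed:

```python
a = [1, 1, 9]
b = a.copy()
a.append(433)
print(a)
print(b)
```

Key concept: list.copy() creates independent copy.
Step by step:
`a = [1, 1, 9]` → a = [1, 1, 9]
`b = a.copy()` → b = [1, 1, 9]
`a.append(433)` → a = [1, 1, 9, 433]
`print(a)` → prints [1, 1, 9, 433]
`print(b)` → prints [1, 1, 9]

Answer:
[1, 1, 9, 433]
[1, 1, 9]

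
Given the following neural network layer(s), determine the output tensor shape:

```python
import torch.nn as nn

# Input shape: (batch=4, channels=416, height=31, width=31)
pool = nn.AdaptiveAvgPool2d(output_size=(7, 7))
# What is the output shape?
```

Input: (4, 416, 31, 31) -> Output: (4, 416, 7, 7)

Answer: (4, 416, 7, 7)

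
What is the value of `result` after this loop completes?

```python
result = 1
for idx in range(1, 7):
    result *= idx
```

6! = 720
`result` takes the values: 1 → 2 → 6 → 24 → 120 → 720

Answer: 720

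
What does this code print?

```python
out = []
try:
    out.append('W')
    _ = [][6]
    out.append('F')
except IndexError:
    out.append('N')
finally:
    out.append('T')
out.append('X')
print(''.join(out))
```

Execution trace: 'W' (try body) → 'N' (except IndexError) → 'T' (finally) → 'X' (after the try/except). Output: WNTX

Answer: WNTX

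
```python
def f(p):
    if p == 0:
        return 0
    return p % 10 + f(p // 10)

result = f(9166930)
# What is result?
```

Sum of digits of 9166930: 0 + 3 + 9 + 6 + 6 + 1 + 9 = 34

Answer: 34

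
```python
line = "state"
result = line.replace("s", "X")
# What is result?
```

Trace:
`line = "state"` → line = 'state'
`result = line.replace("s", "X")` → result = 'Xtate'
So result = 'Xtate'

Answer: 'Xtate'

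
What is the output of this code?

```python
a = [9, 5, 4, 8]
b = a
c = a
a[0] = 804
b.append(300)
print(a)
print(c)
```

Key concept: multiple aliases.
Step by step:
`a = [9, 5, 4, 8]` → a = [9, 5, 4, 8]
`b = a` → b = [9, 5, 4, 8] (same object as a)
`c = a` → c = [9, 5, 4, 8] (same object as a, b)
`a[0] = 804` → a = [804, 5, 4, 8] (same object as b, c); b = [804, 5, 4, 8] (same object as a, c); c = [804, 5, 4, 8] (same object as a, b)
`b.append(300)` → a = [804, 5, 4, 8, 300] (same object as b, c); b = [804, 5, 4, 8, 300] (same object as a, c); c = [804, 5, 4, 8, 300] (same object as a, b)
`print(a)` → prints [804, 5, 4, 8, 300]
`print(c)` → prints [804, 5, 4, 8, 300]

Answer:
[804, 5, 4, 8, 300]
[804, 5, 4, 8, 300]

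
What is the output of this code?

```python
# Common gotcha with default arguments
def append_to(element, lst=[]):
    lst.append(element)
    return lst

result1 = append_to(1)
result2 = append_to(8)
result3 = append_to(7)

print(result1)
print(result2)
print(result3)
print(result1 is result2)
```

Key concept: mutable default argument gotcha.
Step by step:
`result1 = append_to(1)` → result1 = [1]
`result2 = append_to(8)` → result1 = [1, 8] (same object as result2); result2 = [1, 8] (same object as result1)
`result3 = append_to(7)` → result1 = [1, 8, 7] (same object as result2, result3); result2 = [1, 8, 7] (same object as result1, result3); result3 = [1, 8, 7] (same object as result1, result2)
`print(result1)` → prints [1, 8, 7]
`print(result2)` → prints [1, 8, 7]
`print(result3)` → prints [1, 8, 7]
`print(result1 is result2)` → prints True

Answer:
[1, 8, 7]
[1, 8, 7]
[1, 8, 7]
True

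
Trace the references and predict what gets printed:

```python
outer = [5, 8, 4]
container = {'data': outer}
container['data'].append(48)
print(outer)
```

Key concept: dict holds reference to list.
Step by step:
`outer = [5, 8, 4]` → outer = [5, 8, 4]
`container = {'data': outer}` → container = {'data': [5, 8, 4]}
`container['data'].append(48)` → outer = [5, 8, 4, 48]; container = {'data': [5, 8, 4, 48]}
`print(outer)` → prints [5, 8, 4, 48]

Answer: [5, 8, 4, 48]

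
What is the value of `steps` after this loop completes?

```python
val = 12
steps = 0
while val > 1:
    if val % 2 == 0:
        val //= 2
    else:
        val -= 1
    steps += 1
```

Steps to reduce 12 to 1
`steps` takes the values: 0 → 1 → 2 → 3 → 4

Answer: 4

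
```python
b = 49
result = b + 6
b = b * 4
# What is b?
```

Trace:
`b = 49` → b = 49
`result = b + 6` → result = 55
`b = b * 4` → b = 196
So b = 196

Answer: 196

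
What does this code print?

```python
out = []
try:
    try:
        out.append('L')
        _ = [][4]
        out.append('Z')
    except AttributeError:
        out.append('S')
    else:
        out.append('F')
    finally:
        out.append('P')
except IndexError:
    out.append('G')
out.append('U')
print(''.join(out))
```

Execution trace: 'L' (try body) → 'P' (finally) → 'G' (outer except IndexError) → 'U' (after the try/except). Output: LPGU

Answer: LPGU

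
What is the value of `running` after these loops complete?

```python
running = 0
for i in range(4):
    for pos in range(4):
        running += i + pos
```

Sum of all i+pos for i,pos in 4x4
`running` takes the values: 0 → 1 → 3 → 6 → 7 → 9 → 12 → 16 → 18 → 21 → 25 → 30 → 33 → 37 → 42 → 48

Answer: 48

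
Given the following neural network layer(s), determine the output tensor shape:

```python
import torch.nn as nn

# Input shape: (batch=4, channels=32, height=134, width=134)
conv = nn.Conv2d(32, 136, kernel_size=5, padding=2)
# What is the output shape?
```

Input: (4, 32, 134, 134) -> Output: (4, 136, 134, 134)

Answer: (4, 136, 134, 134)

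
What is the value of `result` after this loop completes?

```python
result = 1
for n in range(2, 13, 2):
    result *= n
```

Product of even numbers 2 to 12
`result` takes the values: 1 → 2 → 8 → 48 → 384 → 3840 → 46080

Answer: 46080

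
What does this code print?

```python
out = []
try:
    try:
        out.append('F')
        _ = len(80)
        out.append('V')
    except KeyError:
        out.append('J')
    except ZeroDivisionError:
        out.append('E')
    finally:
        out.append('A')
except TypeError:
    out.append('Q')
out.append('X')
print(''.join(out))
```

Execution trace: 'F' (try body) → 'A' (finally) → 'Q' (outer except TypeError) → 'X' (after the try/except). Output: FAQX

Answer: FAQX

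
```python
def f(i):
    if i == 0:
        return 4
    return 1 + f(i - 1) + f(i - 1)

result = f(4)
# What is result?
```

f(i) = 1 + 2·f(i-1), f(0)=4. Closed form: (4+1)·2^4 - 1 = 79.

Answer: 79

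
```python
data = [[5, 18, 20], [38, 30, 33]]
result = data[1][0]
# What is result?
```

Trace:
`data = [[5, 18, 20], [38, 30, 33]]` → data = [[5, 18, 20], [38, 30, 33]]
`result = data[1][0]` → result = 38
So result = 38

Answer: 38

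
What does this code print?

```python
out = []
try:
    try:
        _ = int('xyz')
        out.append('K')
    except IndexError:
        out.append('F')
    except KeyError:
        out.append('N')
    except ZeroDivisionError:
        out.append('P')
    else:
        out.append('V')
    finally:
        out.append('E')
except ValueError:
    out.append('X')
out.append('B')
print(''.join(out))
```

Execution trace: 'E' (finally) → 'X' (outer except ValueError) → 'B' (after the try/except). Output: EXB

Answer: EXB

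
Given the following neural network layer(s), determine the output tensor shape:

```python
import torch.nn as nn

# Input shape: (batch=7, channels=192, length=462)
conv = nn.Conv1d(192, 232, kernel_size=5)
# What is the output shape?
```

Input: (7, 192, 462) -> Output: (7, 232, 458)

Answer: (7, 232, 458)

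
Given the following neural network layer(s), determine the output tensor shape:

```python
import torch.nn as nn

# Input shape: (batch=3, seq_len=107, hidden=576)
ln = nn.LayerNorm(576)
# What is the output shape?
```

Input: (3, 107, 576) -> Output: (3, 107, 576)

Answer: (3, 107, 576)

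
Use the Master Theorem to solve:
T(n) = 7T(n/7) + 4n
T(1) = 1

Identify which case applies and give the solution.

a=7, b=7, f(n)=4n. log_7(7) = 1. Since c=1 = 1, Case 2 applies: T(n) = Θ(n^log_b(a) · log n) = O(n log n).

Answer: O(n log n) - Case 2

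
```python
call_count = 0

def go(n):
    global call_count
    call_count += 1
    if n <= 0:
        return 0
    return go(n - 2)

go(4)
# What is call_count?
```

Linear recursion stepping by 2: 3 calls from n=4 down to ≤0.

Answer: 3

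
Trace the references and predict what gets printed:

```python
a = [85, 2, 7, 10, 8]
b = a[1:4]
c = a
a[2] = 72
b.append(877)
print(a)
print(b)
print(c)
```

Key concept: slice vs alias.
Step by step:
`a = [85, 2, 7, 10, 8]` → a = [85, 2, 7, 10, 8]
`b = a[1:4]` → b = [2, 7, 10]
`c = a` → c = [85, 2, 7, 10, 8] (same object as a)
`a[2] = 72` → a = [85, 2, 72, 10, 8] (same object as c); c = [85, 2, 72, 10, 8] (same object as a)
`b.append(877)` → b = [2, 7, 10, 877]
`print(a)` → prints [85, 2, 72, 10, 8]
`print(b)` → prints [2, 7, 10, 877]
`print(c)` → prints [85, 2, 72, 10, 8]

Answer:
[85, 2, 72, 10, 8]
[2, 7, 10, 877]
[85, 2, 72, 10, 8]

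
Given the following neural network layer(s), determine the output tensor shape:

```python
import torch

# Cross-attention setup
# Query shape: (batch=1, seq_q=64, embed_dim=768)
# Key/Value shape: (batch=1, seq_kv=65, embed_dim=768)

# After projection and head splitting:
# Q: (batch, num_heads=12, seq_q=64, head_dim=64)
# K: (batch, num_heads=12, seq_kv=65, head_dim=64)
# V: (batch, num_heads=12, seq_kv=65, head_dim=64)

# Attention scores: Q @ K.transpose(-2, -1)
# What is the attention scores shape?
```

Input: (1, 64, 768) -> Output: (1, 12, 64, 65)

Answer: (1, 12, 64, 65)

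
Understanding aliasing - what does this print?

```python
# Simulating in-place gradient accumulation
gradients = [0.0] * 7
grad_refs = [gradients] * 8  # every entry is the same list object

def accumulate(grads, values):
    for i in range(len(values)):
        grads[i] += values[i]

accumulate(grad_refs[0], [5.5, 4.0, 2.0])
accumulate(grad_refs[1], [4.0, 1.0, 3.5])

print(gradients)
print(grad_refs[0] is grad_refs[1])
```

Key concept: gradient accumulation aliasing.
Step by step:
`gradients = [0.0] * 7` → gradients = [0.0, 0.0, 0.0, 0.0, 0.0, 0.0, 0.0]
`grad_refs = [gradients] * 8` → grad_refs = [[0.0, 0.0, 0.0, 0.0, 0.0, 0.0, 0.0], [0.0, 0.0, 0.0, 0.0, 0.0, 0.0, 0.0], [0.0, 0.0, 0.0, 0.0, 0.0, 0.0, 0.0], [0.0, 0.0, 0.0, 0.0, 0.0, 0.0, 0.0], [0.0, 0.0, 0.0, 0.0, 0.0, 0.0, 0.0], [0.0, 0.0, 0.0, 0.0, 0.0, 0.0, 0.0], [0.0, 0.0, 0.0, 0.0, 0.0, 0.0, 0.0], [0.0, 0.0, 0.0, 0.0, 0.0, 0.0, 0.0]]
`accumulate(grad_refs[0], [5.5, 4.0, 2.0])` → gradients = [5.5, 4.0, 2.0, 0.0, 0.0, 0.0, 0.0]; grad_refs = [[5.5, 4.0, 2.0, 0.0, 0.0, 0.0, 0.0], [5.5, 4.0, 2.0, 0.0, 0.0, 0.0, 0.0], [5.5, 4.0, 2.0, 0.0, 0.0, 0.0, 0.0], [5.5, 4.0, 2.0, 0.0, 0.0, 0.0, 0.0], [5.5, 4.0, 2.0, 0.0, 0.0, 0.0, 0.0], [5.5, 4.0, 2.0, 0.0, 0.0, 0.0, 0.0], [5.5, 4.0, 2.0, 0.0, 0.0, 0.0, 0.0], [5.5, 4.0, 2.0, 0.0, 0.0, 0.0, 0.0]]
`accumulate(grad_refs[1], [4.0, 1.0, 3.5])` → gradients = [9.5, 5.0, 5.5, 0.0, 0.0, 0.0, 0.0]; grad_refs = [[9.5, 5.0, 5.5, 0.0, 0.0, 0.0, 0.0], [9.5, 5.0, 5.5, 0.0, 0.0, 0.0, 0.0], [9.5, 5.0, 5.5, 0.0, 0.0, 0.0, 0.0], [9.5, 5.0, 5.5, 0.0, 0.0, 0.0, 0.0], [9.5, 5.0, 5.5, 0.0, 0.0, 0.0, 0.0], [9.5, 5.0, 5.5, 0.0, 0.0, 0.0, 0.0], [9.5, 5.0, 5.5, 0.0, 0.0, 0.0, 0.0], [9.5, 5.0, 5.5, 0.0, 0.0, 0.0, 0.0]]
`print(gradients)` → prints [9.5, 5.0, 5.5, 0.0, 0.0, 0.0, 0.0]
`print(grad_refs[0] is grad_refs[1])` → prints True

Answer:
[9.5, 5.0, 5.5, 0.0, 0.0, 0.0, 0.0]
True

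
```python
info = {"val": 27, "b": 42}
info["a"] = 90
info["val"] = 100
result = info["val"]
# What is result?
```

Trace:
`info = {"val": 27, "b": 42}` → info = {'val': 27, 'b': 42}
`info["a"] = 90` → info = {'val': 27, 'b': 42, 'a': 90}
`info["val"] = 100` → info = {'val': 100, 'b': 42, 'a': 90}
`result = info["val"]` → result = 100
So result = 100

Answer: 100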